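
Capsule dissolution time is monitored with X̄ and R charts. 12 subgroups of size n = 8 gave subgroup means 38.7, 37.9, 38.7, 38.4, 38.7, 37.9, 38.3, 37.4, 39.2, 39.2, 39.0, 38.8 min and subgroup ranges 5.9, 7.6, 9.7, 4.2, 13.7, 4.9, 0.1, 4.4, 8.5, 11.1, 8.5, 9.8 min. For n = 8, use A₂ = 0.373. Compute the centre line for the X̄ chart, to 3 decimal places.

X̄̄ = (38.7 + 37.9 + 38.7 + 38.4 + 38.7 + 37.9 + 38.3 + 37.4 + 39.2 + 39.2 + 39.0 + 38.8) / 12 = 462.2000 / 12 = 38.5167
CL = X̄̄ = 38.5167

38.517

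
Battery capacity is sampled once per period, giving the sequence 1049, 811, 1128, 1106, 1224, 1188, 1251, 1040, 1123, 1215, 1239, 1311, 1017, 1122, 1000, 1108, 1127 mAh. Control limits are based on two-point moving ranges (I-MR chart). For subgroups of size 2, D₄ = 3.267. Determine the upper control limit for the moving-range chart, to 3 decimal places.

392.857

Moving ranges: 238, 317, 22, 118, 36, 63, 211, 83, 92, 24, 72, 294, 105, 122, 108, 19; M̄R̄ = 1924.0000 / 16 = 120.2500
UCL_MR = D₄·M̄R̄ = 3.267 × 120.2500 = 392.8567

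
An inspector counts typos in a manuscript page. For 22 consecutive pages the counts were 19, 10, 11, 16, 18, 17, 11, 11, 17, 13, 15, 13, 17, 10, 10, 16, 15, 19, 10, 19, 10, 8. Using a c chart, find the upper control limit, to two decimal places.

c̄ = (19 + 10 + 11 + 16 + 18 + 17 + 11 + 11 + 17 + 13 + 15 + 13 + 17 + 10 + 10 + 16 + 15 + 19 + 10 + 19 + 10 + 8) / 22 = 305 / 22 = 13.8636
UCL = c̄ + 3√c̄ = 13.8636 + 3 × √13.8636 = 13.8636 + 3 × 3.7234 = 25.0338

25.03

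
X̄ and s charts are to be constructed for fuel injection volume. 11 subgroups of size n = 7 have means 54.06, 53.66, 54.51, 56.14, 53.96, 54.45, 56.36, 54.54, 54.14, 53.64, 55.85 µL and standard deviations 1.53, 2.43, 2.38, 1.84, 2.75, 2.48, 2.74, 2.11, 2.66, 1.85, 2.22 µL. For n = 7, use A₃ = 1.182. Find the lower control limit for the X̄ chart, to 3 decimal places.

X̄̄ = (54.06 + 53.66 + 54.51 + 56.14 + 53.96 + 54.45 + 56.36 + 54.54 + 54.14 + 53.64 + 55.85) / 11 = 54.6645
s̄ = (1.53 + 2.43 + 2.38 + 1.84 + 2.75 + 2.48 + 2.74 + 2.11 + 2.66 + 1.85 + 2.22) / 11 = 2.2718
LCL = X̄̄ − A₃·s̄ = 54.6645 − 1.182 × 2.2718 = 51.9793

51.979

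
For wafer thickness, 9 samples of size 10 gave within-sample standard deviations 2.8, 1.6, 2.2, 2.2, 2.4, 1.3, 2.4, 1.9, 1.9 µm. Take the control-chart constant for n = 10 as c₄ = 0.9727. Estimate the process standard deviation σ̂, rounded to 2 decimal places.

2.14

s̄ = (2.8 + 1.6 + 2.2 + 2.2 + 2.4 + 1.3 + 2.4 + 1.9 + 1.9) / 9 = 2.0778
σ̂ = s̄ / c₄ = 2.0778 / 0.9727 = 2.1361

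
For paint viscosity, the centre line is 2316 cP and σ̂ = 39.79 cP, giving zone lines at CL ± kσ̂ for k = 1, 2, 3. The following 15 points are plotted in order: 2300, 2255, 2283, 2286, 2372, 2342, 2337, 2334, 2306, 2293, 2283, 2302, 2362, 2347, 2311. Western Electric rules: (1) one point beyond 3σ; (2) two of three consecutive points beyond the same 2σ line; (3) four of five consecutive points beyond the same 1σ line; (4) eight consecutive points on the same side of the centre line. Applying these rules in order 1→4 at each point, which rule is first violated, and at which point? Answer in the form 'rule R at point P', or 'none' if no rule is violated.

Zone of each point (C = within 1σ̂, B = 1σ̂–2σ̂, A = 2σ̂–3σ̂, * = beyond 3σ̂; sign = side of CL): 1:-C, 2:-B, 3:-C, 4:-C, 5:+B, 6:+C, 7:+C, 8:+C, 9:-C, 10:-C, 11:-C, 12:-C, 13:+B, 14:+C, 15:-C
No rule fires across all 15 points.

none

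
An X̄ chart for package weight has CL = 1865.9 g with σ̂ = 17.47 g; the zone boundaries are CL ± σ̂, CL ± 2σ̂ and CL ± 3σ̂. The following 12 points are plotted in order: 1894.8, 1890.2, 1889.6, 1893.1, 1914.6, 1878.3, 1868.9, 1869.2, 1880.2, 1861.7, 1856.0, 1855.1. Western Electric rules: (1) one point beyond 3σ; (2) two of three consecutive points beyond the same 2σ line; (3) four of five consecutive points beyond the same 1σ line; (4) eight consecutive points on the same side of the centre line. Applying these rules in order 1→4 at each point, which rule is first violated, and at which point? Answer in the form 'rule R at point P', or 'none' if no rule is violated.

rule 3 at point 4

Zone of each point (C = within 1σ̂, B = 1σ̂–2σ̂, A = 2σ̂–3σ̂, * = beyond 3σ̂; sign = side of CL): 1:+B, 2:+B, 3:+B, 4:+B, 5:+A, 6:+C, 7:+C, 8:+C, 9:+C, 10:-C, 11:-C, 12:-C
Rule 3 (four of five consecutive points beyond the same 1σ limit) is satisfied at point 4.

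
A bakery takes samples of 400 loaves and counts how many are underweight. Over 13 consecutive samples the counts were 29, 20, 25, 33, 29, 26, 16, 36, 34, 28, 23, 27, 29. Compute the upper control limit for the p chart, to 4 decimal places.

0.1061

p̄ = Σdᵢ / (k·n) = 355 / (13 × 400) = 0.06827
UCL = p̄ + 3·√(p̄(1−p̄)/n) = 0.06827 + 3 × √(0.06827×0.93173/400) = 0.06827 + 3 × 0.01261 = 0.10610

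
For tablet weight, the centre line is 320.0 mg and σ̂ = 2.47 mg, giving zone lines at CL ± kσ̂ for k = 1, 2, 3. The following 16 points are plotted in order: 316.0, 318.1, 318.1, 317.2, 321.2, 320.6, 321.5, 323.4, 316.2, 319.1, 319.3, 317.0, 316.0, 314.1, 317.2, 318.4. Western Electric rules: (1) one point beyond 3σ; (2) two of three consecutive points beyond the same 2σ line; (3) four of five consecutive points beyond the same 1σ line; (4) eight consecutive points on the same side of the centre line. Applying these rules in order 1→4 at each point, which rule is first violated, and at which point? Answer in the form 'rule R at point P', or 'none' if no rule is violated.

rule 3 at point 15

Zone of each point (C = within 1σ̂, B = 1σ̂–2σ̂, A = 2σ̂–3σ̂, * = beyond 3σ̂; sign = side of CL): 1:-B, 2:-C, 3:-C, 4:-B, 5:+C, 6:+C, 7:+C, 8:+B, 9:-B, 10:-C, 11:-C, 12:-B, 13:-B, 14:-A, 15:-B, 16:-C
Rule 3 (four of five consecutive points beyond the same 1σ limit) is satisfied at point 15.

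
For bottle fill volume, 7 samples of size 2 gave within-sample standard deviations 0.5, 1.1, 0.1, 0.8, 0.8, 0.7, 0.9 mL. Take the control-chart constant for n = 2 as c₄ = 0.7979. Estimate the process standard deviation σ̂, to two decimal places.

0.88

s̄ = (0.5 + 1.1 + 0.1 + 0.8 + 0.8 + 0.7 + 0.9) / 7 = 0.7000
σ̂ = s̄ / c₄ = 0.7000 / 0.7979 = 0.8773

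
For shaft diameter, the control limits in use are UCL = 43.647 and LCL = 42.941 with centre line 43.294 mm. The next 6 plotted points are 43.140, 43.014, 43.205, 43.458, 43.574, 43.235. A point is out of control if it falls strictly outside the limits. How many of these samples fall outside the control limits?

All 6 points lie within [42.941, 43.647].

0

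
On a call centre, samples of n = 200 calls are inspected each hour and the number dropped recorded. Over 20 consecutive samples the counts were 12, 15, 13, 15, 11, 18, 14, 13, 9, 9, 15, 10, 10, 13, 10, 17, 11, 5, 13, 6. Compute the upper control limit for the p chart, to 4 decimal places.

0.1100

p̄ = Σdᵢ / (k·n) = 239 / (20 × 200) = 0.05975
UCL = p̄ + 3·√(p̄(1−p̄)/n) = 0.05975 + 3 × √(0.05975×0.94025/200) = 0.05975 + 3 × 0.01676 = 0.11003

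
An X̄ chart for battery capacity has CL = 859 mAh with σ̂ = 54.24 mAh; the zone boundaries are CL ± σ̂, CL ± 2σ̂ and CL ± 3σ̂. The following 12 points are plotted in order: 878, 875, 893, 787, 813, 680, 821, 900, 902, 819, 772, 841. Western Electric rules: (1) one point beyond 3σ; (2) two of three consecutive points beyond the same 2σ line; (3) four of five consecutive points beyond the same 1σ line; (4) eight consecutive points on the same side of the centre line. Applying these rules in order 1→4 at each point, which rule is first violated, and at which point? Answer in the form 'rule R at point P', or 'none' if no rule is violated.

rule 1 at point 6

Zone of each point (C = within 1σ̂, B = 1σ̂–2σ̂, A = 2σ̂–3σ̂, * = beyond 3σ̂; sign = side of CL): 1:+C, 2:+C, 3:+C, 4:-B, 5:-C, 6:-*, 7:-C, 8:+C, 9:+C, 10:-C, 11:-B, 12:-C
Rule 1 (one point beyond the 3σ limits) is satisfied at point 6.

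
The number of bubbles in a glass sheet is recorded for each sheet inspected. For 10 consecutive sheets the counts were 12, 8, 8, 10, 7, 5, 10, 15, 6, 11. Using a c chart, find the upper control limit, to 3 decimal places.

c̄ = (12 + 8 + 8 + 10 + 7 + 5 + 10 + 15 + 6 + 11) / 10 = 92 / 10 = 9.2000
UCL = c̄ + 3√c̄ = 9.2000 + 3 × √9.2000 = 9.2000 + 3 × 3.0332 = 18.2995

18.299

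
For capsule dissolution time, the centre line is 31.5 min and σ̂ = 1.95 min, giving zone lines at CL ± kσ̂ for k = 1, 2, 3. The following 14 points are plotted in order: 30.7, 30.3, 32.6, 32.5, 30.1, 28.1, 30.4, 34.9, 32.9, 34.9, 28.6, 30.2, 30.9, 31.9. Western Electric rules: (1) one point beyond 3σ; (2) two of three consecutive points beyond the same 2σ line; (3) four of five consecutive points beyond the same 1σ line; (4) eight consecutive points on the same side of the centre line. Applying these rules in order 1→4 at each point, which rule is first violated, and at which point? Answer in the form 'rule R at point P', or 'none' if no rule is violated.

none

Zone of each point (C = within 1σ̂, B = 1σ̂–2σ̂, A = 2σ̂–3σ̂, * = beyond 3σ̂; sign = side of CL): 1:-C, 2:-C, 3:+C, 4:+C, 5:-C, 6:-B, 7:-C, 8:+B, 9:+C, 10:+B, 11:-B, 12:-C, 13:-C, 14:+C
No rule fires across all 14 points.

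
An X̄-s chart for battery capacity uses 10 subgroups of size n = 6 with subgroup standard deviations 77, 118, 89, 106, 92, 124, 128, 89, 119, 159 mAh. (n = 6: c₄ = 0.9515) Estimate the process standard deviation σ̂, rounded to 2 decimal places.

s̄ = (77 + 118 + 89 + 106 + 92 + 124 + 128 + 89 + 119 + 159) / 10 = 110.1000
σ̂ = s̄ / c₄ = 110.1000 / 0.9515 = 115.7120

115.71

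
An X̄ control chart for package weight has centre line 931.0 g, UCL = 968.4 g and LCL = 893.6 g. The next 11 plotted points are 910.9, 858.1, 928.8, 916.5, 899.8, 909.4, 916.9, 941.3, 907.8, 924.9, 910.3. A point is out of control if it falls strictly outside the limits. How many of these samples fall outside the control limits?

Compare each point to [893.6, 968.4]: sample 2 = 858.1 < LCL.

1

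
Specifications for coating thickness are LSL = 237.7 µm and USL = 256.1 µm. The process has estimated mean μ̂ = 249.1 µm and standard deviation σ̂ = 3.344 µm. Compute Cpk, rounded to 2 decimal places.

0.70

Cpu = (USL − μ̂) / (3σ̂) = (256.1 − 249.1) / (3 × 3.344) = 0.6978; Cpl = (μ̂ − LSL) / (3σ̂) = (249.1 − 237.7) / (3 × 3.344) = 1.1364; Cpk = min(Cpu, Cpl) = 0.6978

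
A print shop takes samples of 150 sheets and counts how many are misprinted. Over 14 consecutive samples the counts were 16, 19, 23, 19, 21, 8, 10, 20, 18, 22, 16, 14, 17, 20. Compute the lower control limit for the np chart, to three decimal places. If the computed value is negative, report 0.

p̄ = Σdᵢ / (k·n) = 243 / (14 × 150) = 0.11571
LCL = np̄ − 3·√(np̄(1−p̄)) = 17.3571 − 3 × 3.9177 = 5.6039

5.604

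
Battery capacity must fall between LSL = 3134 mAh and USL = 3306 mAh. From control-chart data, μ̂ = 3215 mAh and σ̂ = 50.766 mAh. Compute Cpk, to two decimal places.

0.53

Cpu = (USL − μ̂) / (3σ̂) = (3306 − 3215) / (3 × 50.766) = 0.5975; Cpl = (μ̂ − LSL) / (3σ̂) = (3215 − 3134) / (3 × 50.766) = 0.5319; Cpk = min(Cpu, Cpl) = 0.5319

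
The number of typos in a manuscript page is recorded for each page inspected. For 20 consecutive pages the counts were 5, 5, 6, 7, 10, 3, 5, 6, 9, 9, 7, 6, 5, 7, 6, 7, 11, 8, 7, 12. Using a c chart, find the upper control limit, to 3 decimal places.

c̄ = (5 + 5 + 6 + 7 + 10 + 3 + 5 + 6 + 9 + 9 + 7 + 6 + 5 + 7 + 6 + 7 + 11 + 8 + 7 + 12) / 20 = 141 / 20 = 7.0500
UCL = c̄ + 3√c̄ = 7.0500 + 3 × √7.0500 = 7.0500 + 3 × 2.6552 = 15.0156

15.016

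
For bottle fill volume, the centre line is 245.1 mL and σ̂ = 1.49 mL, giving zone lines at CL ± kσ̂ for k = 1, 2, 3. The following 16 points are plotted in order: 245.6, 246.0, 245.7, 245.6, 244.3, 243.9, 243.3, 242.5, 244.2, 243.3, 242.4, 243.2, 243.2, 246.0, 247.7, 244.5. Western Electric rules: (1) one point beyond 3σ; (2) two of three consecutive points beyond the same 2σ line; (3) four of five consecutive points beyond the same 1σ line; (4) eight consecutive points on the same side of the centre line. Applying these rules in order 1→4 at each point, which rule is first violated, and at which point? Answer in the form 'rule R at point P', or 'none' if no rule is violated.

rule 3 at point 11

Zone of each point (C = within 1σ̂, B = 1σ̂–2σ̂, A = 2σ̂–3σ̂, * = beyond 3σ̂; sign = side of CL): 1:+C, 2:+C, 3:+C, 4:+C, 5:-C, 6:-C, 7:-B, 8:-B, 9:-C, 10:-B, 11:-B, 12:-B, 13:-B, 14:+C, 15:+B, 16:-C
Rule 3 (four of five consecutive points beyond the same 1σ limit) is satisfied at point 11.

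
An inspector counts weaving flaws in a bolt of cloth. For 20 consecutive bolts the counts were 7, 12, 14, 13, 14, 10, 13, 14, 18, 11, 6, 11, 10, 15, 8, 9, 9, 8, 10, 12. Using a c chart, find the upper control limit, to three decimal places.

c̄ = (7 + 12 + 14 + 13 + 14 + 10 + 13 + 14 + 18 + 11 + 6 + 11 + 10 + 15 + 8 + 9 + 9 + 8 + 10 + 12) / 20 = 224 / 20 = 11.2000
UCL = c̄ + 3√c̄ = 11.2000 + 3 × √11.2000 = 11.2000 + 3 × 3.3466 = 21.2399

21.240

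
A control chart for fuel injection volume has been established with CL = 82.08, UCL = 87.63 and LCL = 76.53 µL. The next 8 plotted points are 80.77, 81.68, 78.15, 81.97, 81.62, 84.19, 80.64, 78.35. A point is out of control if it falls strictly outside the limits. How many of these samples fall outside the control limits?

All 8 points lie within [76.53, 87.63].

0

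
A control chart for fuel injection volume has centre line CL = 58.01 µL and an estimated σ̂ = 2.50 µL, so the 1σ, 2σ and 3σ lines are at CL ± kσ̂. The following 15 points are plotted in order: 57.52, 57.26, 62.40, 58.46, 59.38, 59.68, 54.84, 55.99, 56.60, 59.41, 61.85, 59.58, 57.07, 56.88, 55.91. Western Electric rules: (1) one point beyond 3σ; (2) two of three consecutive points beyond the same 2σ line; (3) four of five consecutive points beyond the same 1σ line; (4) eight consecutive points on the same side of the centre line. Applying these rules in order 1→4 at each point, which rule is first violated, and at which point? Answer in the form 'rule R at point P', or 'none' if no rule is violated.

none

Zone of each point (C = within 1σ̂, B = 1σ̂–2σ̂, A = 2σ̂–3σ̂, * = beyond 3σ̂; sign = side of CL): 1:-C, 2:-C, 3:+B, 4:+C, 5:+C, 6:+C, 7:-B, 8:-C, 9:-C, 10:+C, 11:+B, 12:+C, 13:-C, 14:-C, 15:-C
No rule fires across all 15 points.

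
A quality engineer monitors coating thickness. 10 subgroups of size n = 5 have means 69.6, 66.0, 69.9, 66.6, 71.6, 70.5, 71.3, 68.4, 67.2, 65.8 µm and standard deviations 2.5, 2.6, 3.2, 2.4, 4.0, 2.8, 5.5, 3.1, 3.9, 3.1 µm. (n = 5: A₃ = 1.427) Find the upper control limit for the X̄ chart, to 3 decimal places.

X̄̄ = (69.6 + 66.0 + 69.9 + 66.6 + 71.6 + 70.5 + 71.3 + 68.4 + 67.2 + 65.8) / 10 = 68.6900
s̄ = (2.5 + 2.6 + 3.2 + 2.4 + 4.0 + 2.8 + 5.5 + 3.1 + 3.9 + 3.1) / 10 = 3.3100
UCL = X̄̄ + A₃·s̄ = 68.6900 + 1.427 × 3.3100 = 73.4134

73.413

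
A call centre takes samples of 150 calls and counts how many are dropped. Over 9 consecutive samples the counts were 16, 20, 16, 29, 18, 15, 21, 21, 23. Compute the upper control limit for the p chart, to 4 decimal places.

p̄ = Σdᵢ / (k·n) = 179 / (9 × 150) = 0.13259
UCL = p̄ + 3·√(p̄(1−p̄)/n) = 0.13259 + 3 × √(0.13259×0.86741/150) = 0.13259 + 3 × 0.02769 = 0.21566

0.2157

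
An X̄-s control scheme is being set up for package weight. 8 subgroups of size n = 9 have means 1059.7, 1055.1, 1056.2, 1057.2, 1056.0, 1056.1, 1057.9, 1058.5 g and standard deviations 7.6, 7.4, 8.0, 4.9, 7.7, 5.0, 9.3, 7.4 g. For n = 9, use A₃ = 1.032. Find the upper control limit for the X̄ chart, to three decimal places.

1064.479

X̄̄ = (1059.7 + 1055.1 + 1056.2 + 1057.2 + 1056.0 + 1056.1 + 1057.9 + 1058.5) / 8 = 1057.0875
s̄ = (7.6 + 7.4 + 8.0 + 4.9 + 7.7 + 5.0 + 9.3 + 7.4) / 8 = 7.1625
UCL = X̄̄ + A₃·s̄ = 1057.0875 + 1.032 × 7.1625 = 1064.4792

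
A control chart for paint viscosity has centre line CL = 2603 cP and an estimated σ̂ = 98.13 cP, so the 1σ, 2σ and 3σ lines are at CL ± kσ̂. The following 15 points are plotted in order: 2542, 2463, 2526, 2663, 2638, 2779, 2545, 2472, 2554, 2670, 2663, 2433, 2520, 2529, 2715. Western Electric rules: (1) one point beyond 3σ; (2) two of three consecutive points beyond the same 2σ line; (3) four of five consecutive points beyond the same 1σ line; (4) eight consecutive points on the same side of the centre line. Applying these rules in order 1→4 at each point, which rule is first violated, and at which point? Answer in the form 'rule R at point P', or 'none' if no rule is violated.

Zone of each point (C = within 1σ̂, B = 1σ̂–2σ̂, A = 2σ̂–3σ̂, * = beyond 3σ̂; sign = side of CL): 1:-C, 2:-B, 3:-C, 4:+C, 5:+C, 6:+B, 7:-C, 8:-B, 9:-C, 10:+C, 11:+C, 12:-B, 13:-C, 14:-C, 15:+B
No rule fires across all 15 points.

none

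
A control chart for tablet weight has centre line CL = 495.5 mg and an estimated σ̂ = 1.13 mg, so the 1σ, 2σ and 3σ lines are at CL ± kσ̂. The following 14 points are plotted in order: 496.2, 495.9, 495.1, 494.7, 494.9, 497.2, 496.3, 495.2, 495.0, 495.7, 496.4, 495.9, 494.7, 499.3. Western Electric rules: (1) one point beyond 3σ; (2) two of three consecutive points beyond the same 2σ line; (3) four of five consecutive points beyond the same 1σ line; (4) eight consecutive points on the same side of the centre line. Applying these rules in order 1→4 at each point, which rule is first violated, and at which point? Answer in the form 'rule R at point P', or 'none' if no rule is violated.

Zone of each point (C = within 1σ̂, B = 1σ̂–2σ̂, A = 2σ̂–3σ̂, * = beyond 3σ̂; sign = side of CL): 1:+C, 2:+C, 3:-C, 4:-C, 5:-C, 6:+B, 7:+C, 8:-C, 9:-C, 10:+C, 11:+C, 12:+C, 13:-C, 14:+*
Rule 1 (one point beyond the 3σ limits) is satisfied at point 14.

rule 1 at point 14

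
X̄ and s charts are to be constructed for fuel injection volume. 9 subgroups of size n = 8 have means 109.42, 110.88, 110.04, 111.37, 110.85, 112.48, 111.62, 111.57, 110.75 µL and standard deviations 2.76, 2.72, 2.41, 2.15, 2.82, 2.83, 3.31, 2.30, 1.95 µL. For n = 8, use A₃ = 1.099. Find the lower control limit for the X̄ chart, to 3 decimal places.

X̄̄ = (109.42 + 110.88 + 110.04 + 111.37 + 110.85 + 112.48 + 111.62 + 111.57 + 110.75) / 9 = 110.9978
s̄ = (2.76 + 2.72 + 2.41 + 2.15 + 2.82 + 2.83 + 3.31 + 2.30 + 1.95) / 9 = 2.5833
LCL = X̄̄ − A₃·s̄ = 110.9978 − 1.099 × 2.5833 = 108.1587

108.159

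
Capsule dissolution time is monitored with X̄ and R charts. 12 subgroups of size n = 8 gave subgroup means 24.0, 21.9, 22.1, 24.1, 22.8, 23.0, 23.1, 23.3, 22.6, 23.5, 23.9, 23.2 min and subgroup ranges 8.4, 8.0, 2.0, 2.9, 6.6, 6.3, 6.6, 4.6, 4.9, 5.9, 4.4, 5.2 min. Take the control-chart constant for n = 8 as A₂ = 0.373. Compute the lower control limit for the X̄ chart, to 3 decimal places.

X̄̄ = (24.0 + 21.9 + 22.1 + 24.1 + 22.8 + 23.0 + 23.1 + 23.3 + 22.6 + 23.5 + 23.9 + 23.2) / 12 = 277.5000 / 12 = 23.1250
R̄ = (8.4 + 8.0 + 2.0 + 2.9 + 6.6 + 6.3 + 6.6 + 4.6 + 4.9 + 5.9 + 4.4 + 5.2) / 12 = 65.8000 / 12 = 5.4833
LCL = X̄̄ − A₂·R̄ = 23.1250 − 0.373 × 5.4833 = 21.0797

21.080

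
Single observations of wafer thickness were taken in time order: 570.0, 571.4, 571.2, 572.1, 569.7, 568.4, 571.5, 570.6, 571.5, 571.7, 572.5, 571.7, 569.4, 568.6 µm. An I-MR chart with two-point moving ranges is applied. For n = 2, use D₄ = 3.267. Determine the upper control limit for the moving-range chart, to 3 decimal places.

4.021

Moving ranges: 1.4, 0.2, 0.9, 2.4, 1.3, 3.1, 0.9, 0.9, 0.2, 0.8, 0.8, 2.3, 0.8; M̄R̄ = 16.0000 / 13 = 1.2308
UCL_MR = D₄·M̄R̄ = 3.267 × 1.2308 = 4.0209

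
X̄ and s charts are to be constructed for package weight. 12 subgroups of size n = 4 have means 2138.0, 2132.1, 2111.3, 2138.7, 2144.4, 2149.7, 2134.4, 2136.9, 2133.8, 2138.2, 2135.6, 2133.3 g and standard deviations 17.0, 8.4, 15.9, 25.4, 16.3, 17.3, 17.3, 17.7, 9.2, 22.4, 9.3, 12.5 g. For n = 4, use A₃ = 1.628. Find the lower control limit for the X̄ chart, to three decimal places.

X̄̄ = (2138.0 + 2132.1 + 2111.3 + 2138.7 + 2144.4 + 2149.7 + 2134.4 + 2136.9 + 2133.8 + 2138.2 + 2135.6 + 2133.3) / 12 = 2135.5333
s̄ = (17.0 + 8.4 + 15.9 + 25.4 + 16.3 + 17.3 + 17.3 + 17.7 + 9.2 + 22.4 + 9.3 + 12.5) / 12 = 15.7250
LCL = X̄̄ − A₃·s̄ = 2135.5333 − 1.628 × 15.7250 = 2109.9330

2109.933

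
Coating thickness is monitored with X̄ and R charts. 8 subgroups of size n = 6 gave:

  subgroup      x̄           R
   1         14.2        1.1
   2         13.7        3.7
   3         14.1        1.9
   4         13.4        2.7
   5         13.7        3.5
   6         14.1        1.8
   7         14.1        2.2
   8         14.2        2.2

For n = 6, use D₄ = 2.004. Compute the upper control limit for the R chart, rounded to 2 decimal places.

4.78

R̄ = (1.1 + 3.7 + 1.9 + 2.7 + 3.5 + 1.8 + 2.2 + 2.2) / 8 = 19.1000 / 8 = 2.3875
UCL_R = D₄·R̄ = 2.004 × 2.3875 = 4.7846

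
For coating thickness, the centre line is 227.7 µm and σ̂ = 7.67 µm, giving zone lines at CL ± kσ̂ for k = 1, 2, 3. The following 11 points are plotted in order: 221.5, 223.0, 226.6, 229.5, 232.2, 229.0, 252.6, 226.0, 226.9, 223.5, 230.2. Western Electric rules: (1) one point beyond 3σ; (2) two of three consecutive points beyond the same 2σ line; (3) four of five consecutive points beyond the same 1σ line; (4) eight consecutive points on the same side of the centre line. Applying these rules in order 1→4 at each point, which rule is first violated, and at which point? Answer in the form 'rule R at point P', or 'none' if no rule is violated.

Zone of each point (C = within 1σ̂, B = 1σ̂–2σ̂, A = 2σ̂–3σ̂, * = beyond 3σ̂; sign = side of CL): 1:-C, 2:-C, 3:-C, 4:+C, 5:+C, 6:+C, 7:+*, 8:-C, 9:-C, 10:-C, 11:+C
Rule 1 (one point beyond the 3σ limits) is satisfied at point 7.

rule 1 at point 7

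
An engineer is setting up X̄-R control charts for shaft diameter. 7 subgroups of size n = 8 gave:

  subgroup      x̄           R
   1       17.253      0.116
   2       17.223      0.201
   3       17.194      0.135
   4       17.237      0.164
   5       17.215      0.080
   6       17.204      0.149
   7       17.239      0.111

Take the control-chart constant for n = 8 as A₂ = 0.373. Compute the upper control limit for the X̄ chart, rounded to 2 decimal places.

X̄̄ = (17.253 + 17.223 + 17.194 + 17.237 + 17.215 + 17.204 + 17.239) / 7 = 120.5650 / 7 = 17.2236
R̄ = (0.116 + 0.201 + 0.135 + 0.164 + 0.080 + 0.149 + 0.111) / 7 = 0.9560 / 7 = 0.1366
UCL = X̄̄ + A₂·R̄ = 17.2236 + 0.373 × 0.1366 = 17.2745

17.27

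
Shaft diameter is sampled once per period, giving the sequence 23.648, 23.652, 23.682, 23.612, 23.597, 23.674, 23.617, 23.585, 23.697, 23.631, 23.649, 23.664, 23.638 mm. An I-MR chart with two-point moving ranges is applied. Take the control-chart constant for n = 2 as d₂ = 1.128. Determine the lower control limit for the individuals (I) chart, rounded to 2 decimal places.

23.53

X̄ = (23.648 + 23.652 + 23.682 + 23.612 + 23.597 + 23.674 + 23.617 + 23.585 + 23.697 + 23.631 + 23.649 + 23.664 + 23.638) / 13 = 23.6420
Moving ranges: 0.004, 0.030, 0.070, 0.015, 0.077, 0.057, 0.032, 0.112, 0.066, 0.018, 0.015, 0.026; M̄R̄ = 0.5220 / 12 = 0.0435
LCL = X̄ − 3·M̄R̄/d₂ = 23.6420 − 3 × 0.0435 / 1.128 = 23.5263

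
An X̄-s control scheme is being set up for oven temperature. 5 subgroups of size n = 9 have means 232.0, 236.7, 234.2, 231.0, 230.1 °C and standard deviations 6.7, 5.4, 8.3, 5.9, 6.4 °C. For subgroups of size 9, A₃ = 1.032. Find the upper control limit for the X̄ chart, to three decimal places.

X̄̄ = (232.0 + 236.7 + 234.2 + 231.0 + 230.1) / 5 = 232.8000
s̄ = (6.7 + 5.4 + 8.3 + 5.9 + 6.4) / 5 = 6.5400
UCL = X̄̄ + A₃·s̄ = 232.8000 + 1.032 × 6.5400 = 239.5493

239.549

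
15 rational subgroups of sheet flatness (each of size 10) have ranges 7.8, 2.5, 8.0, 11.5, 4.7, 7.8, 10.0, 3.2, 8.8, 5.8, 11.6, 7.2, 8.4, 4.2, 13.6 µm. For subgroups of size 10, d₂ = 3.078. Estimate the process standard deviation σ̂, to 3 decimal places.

R̄ = (7.8 + 2.5 + 8.0 + 11.5 + 4.7 + 7.8 + 10.0 + 3.2 + 8.8 + 5.8 + 11.6 + 7.2 + 8.4 + 4.2 + 13.6) / 15 = 7.6733
σ̂ = R̄ / d₂ = 7.6733 / 3.078 = 2.4930

2.493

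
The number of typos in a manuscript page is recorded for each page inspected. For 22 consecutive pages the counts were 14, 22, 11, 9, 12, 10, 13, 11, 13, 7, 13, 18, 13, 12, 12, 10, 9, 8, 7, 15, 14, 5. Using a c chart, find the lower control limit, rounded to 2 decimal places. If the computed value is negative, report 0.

c̄ = (14 + 22 + 11 + 9 + 12 + 10 + 13 + 11 + 13 + 7 + 13 + 18 + 13 + 12 + 12 + 10 + 9 + 8 + 7 + 15 + 14 + 5) / 22 = 258 / 22 = 11.7273
LCL = c̄ − 3√c̄ = 11.7273 − 3 × 3.4245 = 1.4537

1.45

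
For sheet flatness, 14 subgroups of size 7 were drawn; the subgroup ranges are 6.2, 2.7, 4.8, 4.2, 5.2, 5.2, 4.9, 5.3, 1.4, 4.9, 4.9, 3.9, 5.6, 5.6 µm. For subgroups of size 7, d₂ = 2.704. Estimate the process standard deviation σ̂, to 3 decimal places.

1.712

R̄ = (6.2 + 2.7 + 4.8 + 4.2 + 5.2 + 5.2 + 4.9 + 5.3 + 1.4 + 4.9 + 4.9 + 3.9 + 5.6 + 5.6) / 14 = 4.6286
σ̂ = R̄ / d₂ = 4.6286 / 2.704 = 1.7117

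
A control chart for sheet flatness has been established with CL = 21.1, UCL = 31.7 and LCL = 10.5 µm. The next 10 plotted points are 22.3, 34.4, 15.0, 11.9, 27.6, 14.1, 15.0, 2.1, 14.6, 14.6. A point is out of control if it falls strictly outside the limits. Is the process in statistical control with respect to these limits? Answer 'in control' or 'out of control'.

Compare each point to [10.5, 31.7]: sample 2 = 34.4 > UCL; sample 8 = 2.1 < LCL.

out of control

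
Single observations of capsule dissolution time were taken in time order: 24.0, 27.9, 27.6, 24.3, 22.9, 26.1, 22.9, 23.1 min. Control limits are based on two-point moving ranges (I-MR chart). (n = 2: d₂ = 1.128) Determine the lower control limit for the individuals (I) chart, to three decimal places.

X̄ = (24.0 + 27.9 + 27.6 + 24.3 + 22.9 + 26.1 + 22.9 + 23.1) / 8 = 24.8500
Moving ranges: 3.9, 0.3, 3.3, 1.4, 3.2, 3.2, 0.2; M̄R̄ = 15.5000 / 7 = 2.2143
LCL = X̄ − 3·M̄R̄/d₂ = 24.8500 − 3 × 2.2143 / 1.128 = 18.9609

18.961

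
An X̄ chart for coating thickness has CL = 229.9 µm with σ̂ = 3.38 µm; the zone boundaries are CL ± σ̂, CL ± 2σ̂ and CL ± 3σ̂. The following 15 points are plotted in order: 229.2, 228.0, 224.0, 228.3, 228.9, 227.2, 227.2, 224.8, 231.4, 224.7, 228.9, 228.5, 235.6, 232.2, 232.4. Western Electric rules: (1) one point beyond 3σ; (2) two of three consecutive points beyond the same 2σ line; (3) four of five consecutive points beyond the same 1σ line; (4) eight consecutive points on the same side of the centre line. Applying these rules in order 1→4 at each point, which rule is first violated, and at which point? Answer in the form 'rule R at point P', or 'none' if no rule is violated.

Zone of each point (C = within 1σ̂, B = 1σ̂–2σ̂, A = 2σ̂–3σ̂, * = beyond 3σ̂; sign = side of CL): 1:-C, 2:-C, 3:-B, 4:-C, 5:-C, 6:-C, 7:-C, 8:-B, 9:+C, 10:-B, 11:-C, 12:-C, 13:+B, 14:+C, 15:+C
Rule 4 (eight consecutive points on the same side of the centre line) is satisfied at point 8.

rule 4 at point 8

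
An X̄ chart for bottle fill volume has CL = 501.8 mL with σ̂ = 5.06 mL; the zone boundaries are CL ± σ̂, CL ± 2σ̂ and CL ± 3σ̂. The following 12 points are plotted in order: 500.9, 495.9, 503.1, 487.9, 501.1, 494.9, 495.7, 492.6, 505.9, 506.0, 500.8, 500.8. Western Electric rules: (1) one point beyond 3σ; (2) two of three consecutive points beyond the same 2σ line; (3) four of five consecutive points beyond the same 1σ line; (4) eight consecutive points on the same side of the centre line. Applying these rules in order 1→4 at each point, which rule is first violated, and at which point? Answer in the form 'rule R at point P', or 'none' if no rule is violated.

rule 3 at point 8

Zone of each point (C = within 1σ̂, B = 1σ̂–2σ̂, A = 2σ̂–3σ̂, * = beyond 3σ̂; sign = side of CL): 1:-C, 2:-B, 3:+C, 4:-A, 5:-C, 6:-B, 7:-B, 8:-B, 9:+C, 10:+C, 11:-C, 12:-C
Rule 3 (four of five consecutive points beyond the same 1σ limit) is satisfied at point 8.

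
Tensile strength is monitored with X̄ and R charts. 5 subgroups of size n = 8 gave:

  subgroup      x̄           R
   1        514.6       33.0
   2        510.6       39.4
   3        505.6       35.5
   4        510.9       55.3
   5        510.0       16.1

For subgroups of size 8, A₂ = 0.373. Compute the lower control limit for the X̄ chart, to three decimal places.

X̄̄ = (514.6 + 510.6 + 505.6 + 510.9 + 510.0) / 5 = 2551.7000 / 5 = 510.3400
R̄ = (33.0 + 39.4 + 35.5 + 55.3 + 16.1) / 5 = 179.3000 / 5 = 35.8600
LCL = X̄̄ − A₂·R̄ = 510.3400 − 0.373 × 35.8600 = 496.9642

496.964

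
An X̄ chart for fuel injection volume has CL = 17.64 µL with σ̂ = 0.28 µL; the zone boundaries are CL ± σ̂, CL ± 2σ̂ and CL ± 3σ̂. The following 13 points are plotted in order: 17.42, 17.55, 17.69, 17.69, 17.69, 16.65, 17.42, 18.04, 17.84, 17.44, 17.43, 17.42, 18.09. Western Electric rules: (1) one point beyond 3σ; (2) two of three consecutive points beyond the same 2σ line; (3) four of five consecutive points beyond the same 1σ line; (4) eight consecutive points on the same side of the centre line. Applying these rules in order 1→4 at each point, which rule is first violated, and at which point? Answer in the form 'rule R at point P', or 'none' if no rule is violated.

rule 1 at point 6

Zone of each point (C = within 1σ̂, B = 1σ̂–2σ̂, A = 2σ̂–3σ̂, * = beyond 3σ̂; sign = side of CL): 1:-C, 2:-C, 3:+C, 4:+C, 5:+C, 6:-*, 7:-C, 8:+B, 9:+C, 10:-C, 11:-C, 12:-C, 13:+B
Rule 1 (one point beyond the 3σ limits) is satisfied at point 6.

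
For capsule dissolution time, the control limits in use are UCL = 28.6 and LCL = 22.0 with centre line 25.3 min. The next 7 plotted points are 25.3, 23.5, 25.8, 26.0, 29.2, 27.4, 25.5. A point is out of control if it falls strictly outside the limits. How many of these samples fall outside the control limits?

1

Compare each point to [22.0, 28.6]: sample 5 = 29.2 > UCL.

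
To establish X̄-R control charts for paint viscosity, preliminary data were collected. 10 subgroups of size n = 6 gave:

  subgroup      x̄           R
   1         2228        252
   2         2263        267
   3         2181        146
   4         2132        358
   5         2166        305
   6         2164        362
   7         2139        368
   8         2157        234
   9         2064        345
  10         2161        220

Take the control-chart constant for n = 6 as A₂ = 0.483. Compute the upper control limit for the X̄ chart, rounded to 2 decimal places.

X̄̄ = (2228 + 2263 + 2181 + 2132 + 2166 + 2164 + 2139 + 2157 + 2064 + 2161) / 10 = 21655.0000 / 10 = 2165.5000
R̄ = (252 + 267 + 146 + 358 + 305 + 362 + 368 + 234 + 345 + 220) / 10 = 2857.0000 / 10 = 285.7000
UCL = X̄̄ + A₂·R̄ = 2165.5000 + 0.483 × 285.7000 = 2303.4931

2303.49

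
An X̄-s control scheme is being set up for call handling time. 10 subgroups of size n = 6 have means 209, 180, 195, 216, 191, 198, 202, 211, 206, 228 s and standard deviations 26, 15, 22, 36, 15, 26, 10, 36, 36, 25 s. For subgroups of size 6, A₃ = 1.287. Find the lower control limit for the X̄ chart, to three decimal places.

171.811

X̄̄ = (209 + 180 + 195 + 216 + 191 + 198 + 202 + 211 + 206 + 228) / 10 = 203.6000
s̄ = (26 + 15 + 22 + 36 + 15 + 26 + 10 + 36 + 36 + 25) / 10 = 24.7000
LCL = X̄̄ − A₃·s̄ = 203.6000 − 1.287 × 24.7000 = 171.8111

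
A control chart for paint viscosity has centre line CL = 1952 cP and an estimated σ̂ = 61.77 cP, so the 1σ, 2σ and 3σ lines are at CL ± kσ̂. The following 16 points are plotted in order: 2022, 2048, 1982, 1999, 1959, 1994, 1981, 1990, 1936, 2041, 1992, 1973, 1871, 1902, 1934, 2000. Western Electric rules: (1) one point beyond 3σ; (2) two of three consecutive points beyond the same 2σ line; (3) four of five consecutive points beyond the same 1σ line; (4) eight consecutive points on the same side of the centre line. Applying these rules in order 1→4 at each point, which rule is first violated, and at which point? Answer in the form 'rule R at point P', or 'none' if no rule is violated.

Zone of each point (C = within 1σ̂, B = 1σ̂–2σ̂, A = 2σ̂–3σ̂, * = beyond 3σ̂; sign = side of CL): 1:+B, 2:+B, 3:+C, 4:+C, 5:+C, 6:+C, 7:+C, 8:+C, 9:-C, 10:+B, 11:+C, 12:+C, 13:-B, 14:-C, 15:-C, 16:+C
Rule 4 (eight consecutive points on the same side of the centre line) is satisfied at point 8.

rule 4 at point 8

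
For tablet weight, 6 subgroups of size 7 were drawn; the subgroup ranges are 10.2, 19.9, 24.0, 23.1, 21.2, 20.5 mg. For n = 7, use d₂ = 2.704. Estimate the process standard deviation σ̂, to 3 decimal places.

R̄ = (10.2 + 19.9 + 24.0 + 23.1 + 21.2 + 20.5) / 6 = 19.8167
σ̂ = R̄ / d₂ = 19.8167 / 2.704 = 7.3286

7.329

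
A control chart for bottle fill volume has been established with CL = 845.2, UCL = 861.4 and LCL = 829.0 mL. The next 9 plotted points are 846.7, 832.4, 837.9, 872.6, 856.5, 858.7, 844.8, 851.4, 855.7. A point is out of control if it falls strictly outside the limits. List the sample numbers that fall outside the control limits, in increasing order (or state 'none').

Compare each point to [829.0, 861.4]: sample 4 = 872.6 > UCL.

4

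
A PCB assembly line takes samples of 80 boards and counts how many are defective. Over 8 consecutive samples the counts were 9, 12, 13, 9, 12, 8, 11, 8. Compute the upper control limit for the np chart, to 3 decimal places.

19.218

p̄ = Σdᵢ / (k·n) = 82 / (8 × 80) = 0.12812
UCL = np̄ + 3·√(np̄(1−p̄)) = 10.2500 + 3 × √(10.2500×0.87187) = 10.2500 + 3 × 2.9894 = 19.2183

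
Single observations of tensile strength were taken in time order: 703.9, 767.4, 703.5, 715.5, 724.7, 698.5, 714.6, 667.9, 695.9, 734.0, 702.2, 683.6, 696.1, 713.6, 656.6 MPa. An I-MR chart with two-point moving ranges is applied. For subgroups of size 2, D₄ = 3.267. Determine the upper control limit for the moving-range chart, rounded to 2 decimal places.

102.93

Moving ranges: 63.5, 63.9, 12.0, 9.2, 26.2, 16.1, 46.7, 28.0, 38.1, 31.8, 18.6, 12.5, 17.5, 57.0; M̄R̄ = 441.1000 / 14 = 31.5071
UCL_MR = D₄·M̄R̄ = 3.267 × 31.5071 = 102.9338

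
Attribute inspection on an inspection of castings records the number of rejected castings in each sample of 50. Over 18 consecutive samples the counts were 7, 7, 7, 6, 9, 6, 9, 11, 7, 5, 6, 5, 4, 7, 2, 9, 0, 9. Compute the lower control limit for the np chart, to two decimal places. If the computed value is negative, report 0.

0.00

p̄ = Σdᵢ / (k·n) = 116 / (18 × 50) = 0.12889
LCL = np̄ − 3·√(np̄(1−p̄)) = 6.4444 − 3 × 2.3694 = -0.6636 → 0 (negative, so LCL = 0)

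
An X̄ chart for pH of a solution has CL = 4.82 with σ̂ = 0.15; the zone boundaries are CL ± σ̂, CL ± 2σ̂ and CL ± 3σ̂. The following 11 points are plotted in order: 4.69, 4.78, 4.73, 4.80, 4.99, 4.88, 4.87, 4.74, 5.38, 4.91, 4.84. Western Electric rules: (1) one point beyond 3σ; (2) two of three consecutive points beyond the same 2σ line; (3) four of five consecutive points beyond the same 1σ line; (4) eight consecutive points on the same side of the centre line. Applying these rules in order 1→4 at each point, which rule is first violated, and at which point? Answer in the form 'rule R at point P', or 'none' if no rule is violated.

Zone of each point (C = within 1σ̂, B = 1σ̂–2σ̂, A = 2σ̂–3σ̂, * = beyond 3σ̂; sign = side of CL): 1:-C, 2:-C, 3:-C, 4:-C, 5:+B, 6:+C, 7:+C, 8:-C, 9:+*, 10:+C, 11:+C
Rule 1 (one point beyond the 3σ limits) is satisfied at point 9.

rule 1 at point 9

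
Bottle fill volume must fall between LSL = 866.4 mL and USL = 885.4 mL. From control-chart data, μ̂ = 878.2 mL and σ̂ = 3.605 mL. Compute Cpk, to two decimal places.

0.67

Cpu = (USL − μ̂) / (3σ̂) = (885.4 − 878.2) / (3 × 3.605) = 0.6657; Cpl = (μ̂ − LSL) / (3σ̂) = (878.2 − 866.4) / (3 × 3.605) = 1.0911; Cpk = min(Cpu, Cpl) = 0.6657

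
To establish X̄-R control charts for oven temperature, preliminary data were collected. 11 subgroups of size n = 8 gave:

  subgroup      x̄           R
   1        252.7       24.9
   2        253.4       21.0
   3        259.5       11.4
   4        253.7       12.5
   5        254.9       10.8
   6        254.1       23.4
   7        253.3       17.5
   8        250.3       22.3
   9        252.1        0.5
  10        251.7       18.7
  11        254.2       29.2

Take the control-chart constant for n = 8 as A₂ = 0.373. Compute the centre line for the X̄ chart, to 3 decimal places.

253.627

X̄̄ = (252.7 + 253.4 + 259.5 + 253.7 + 254.9 + 254.1 + 253.3 + 250.3 + 252.1 + 251.7 + 254.2) / 11 = 2789.9000 / 11 = 253.6273
CL = X̄̄ = 253.6273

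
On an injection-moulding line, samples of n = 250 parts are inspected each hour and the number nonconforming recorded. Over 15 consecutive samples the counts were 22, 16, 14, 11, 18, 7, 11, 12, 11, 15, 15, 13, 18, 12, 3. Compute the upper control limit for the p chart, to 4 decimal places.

p̄ = Σdᵢ / (k·n) = 198 / (15 × 250) = 0.05280
UCL = p̄ + 3·√(p̄(1−p̄)/n) = 0.05280 + 3 × √(0.05280×0.94720/250) = 0.05280 + 3 × 0.01414 = 0.09523

0.0952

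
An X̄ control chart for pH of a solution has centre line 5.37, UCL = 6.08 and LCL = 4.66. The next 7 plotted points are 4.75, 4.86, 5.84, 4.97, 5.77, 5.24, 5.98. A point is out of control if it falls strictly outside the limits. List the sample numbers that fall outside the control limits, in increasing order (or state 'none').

none

All 7 points lie within [4.66, 6.08].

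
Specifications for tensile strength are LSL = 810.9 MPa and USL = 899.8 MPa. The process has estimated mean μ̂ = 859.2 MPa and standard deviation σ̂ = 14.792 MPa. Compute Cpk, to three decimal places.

Cpu = (USL − μ̂) / (3σ̂) = (899.8 − 859.2) / (3 × 14.792) = 0.9149; Cpl = (μ̂ − LSL) / (3σ̂) = (859.2 − 810.9) / (3 × 14.792) = 1.0884; Cpk = min(Cpu, Cpl) = 0.9149

0.915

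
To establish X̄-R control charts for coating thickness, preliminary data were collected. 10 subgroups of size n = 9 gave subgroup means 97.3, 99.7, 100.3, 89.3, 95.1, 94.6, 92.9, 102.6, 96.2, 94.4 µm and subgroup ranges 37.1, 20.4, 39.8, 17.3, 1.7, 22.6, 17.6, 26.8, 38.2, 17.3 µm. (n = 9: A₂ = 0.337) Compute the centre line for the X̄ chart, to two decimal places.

X̄̄ = (97.3 + 99.7 + 100.3 + 89.3 + 95.1 + 94.6 + 92.9 + 102.6 + 96.2 + 94.4) / 10 = 962.4000 / 10 = 96.2400
CL = X̄̄ = 96.2400

96.24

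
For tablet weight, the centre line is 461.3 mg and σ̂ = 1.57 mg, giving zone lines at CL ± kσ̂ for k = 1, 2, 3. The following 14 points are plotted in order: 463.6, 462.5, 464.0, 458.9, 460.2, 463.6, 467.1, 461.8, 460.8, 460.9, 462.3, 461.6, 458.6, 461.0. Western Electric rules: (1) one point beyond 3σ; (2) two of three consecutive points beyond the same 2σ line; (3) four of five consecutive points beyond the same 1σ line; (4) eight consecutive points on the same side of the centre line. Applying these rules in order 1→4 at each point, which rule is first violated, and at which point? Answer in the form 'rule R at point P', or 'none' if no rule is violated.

Zone of each point (C = within 1σ̂, B = 1σ̂–2σ̂, A = 2σ̂–3σ̂, * = beyond 3σ̂; sign = side of CL): 1:+B, 2:+C, 3:+B, 4:-B, 5:-C, 6:+B, 7:+*, 8:+C, 9:-C, 10:-C, 11:+C, 12:+C, 13:-B, 14:-C
Rule 1 (one point beyond the 3σ limits) is satisfied at point 7.

rule 1 at point 7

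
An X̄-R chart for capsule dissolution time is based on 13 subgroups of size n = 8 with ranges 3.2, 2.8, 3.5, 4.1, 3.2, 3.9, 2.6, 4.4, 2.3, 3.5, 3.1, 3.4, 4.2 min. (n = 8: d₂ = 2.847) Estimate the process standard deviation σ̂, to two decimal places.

R̄ = (3.2 + 2.8 + 3.5 + 4.1 + 3.2 + 3.9 + 2.6 + 4.4 + 2.3 + 3.5 + 3.1 + 3.4 + 4.2) / 13 = 3.4000
σ̂ = R̄ / d₂ = 3.4000 / 2.847 = 1.1942

1.19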